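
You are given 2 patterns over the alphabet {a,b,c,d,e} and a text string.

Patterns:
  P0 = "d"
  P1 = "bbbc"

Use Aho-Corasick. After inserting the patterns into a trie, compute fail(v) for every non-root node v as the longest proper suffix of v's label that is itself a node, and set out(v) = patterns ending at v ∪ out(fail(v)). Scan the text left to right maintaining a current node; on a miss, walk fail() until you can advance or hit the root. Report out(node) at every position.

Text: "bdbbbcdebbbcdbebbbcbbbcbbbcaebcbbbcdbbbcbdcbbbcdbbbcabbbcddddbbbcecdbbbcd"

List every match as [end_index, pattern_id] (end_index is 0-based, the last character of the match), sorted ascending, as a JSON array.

Build automaton:
Trie (insert patterns):
  0='ε' goto b→2 d→1
  1='d' goto ·  ←P0
  2='b' goto b→3
  3='bb' goto b→4
  4='bbb' goto c→5
  5='bbbc' goto ·  ←P1

Failure links (BFS by depth):
  fail(1) 'd': from fail(0)=0 chase 'd': 0 ⇒ 0;  out={0}∪out(0)={0}
  fail(2) 'b': from fail(0)=0 chase 'b': 0 ⇒ 0;  out=∅∪out(0)=∅
  fail(3) 'bb': from fail(2)=0 chase 'b': 0 ⇒ 2;  out=∅∪out(2)=∅
  fail(4) 'bbb': from fail(3)=2 chase 'b': 2 ⇒ 3;  out=∅∪out(3)=∅
  fail(5) 'bbbc': from fail(4)=3 chase 'c': 3→2→0 ⇒ 0;  out={1}∪out(0)={1}

Text stream:
i=0 'b': node 0→2
i=1 'd': node 2→1 ·f  ** P0@[1:1]
i=2 'b': node 1→2 ·f
i=3 'b': node 2→3
i=4 'b': node 3→4
i=5 'c': node 4→5  ** P1@[2:5]
i=6 'd': node 5→1 ·f  ** P0@[6:6]
i=7 'e': node 1→0 ·f
i=8 'b': node 0→2
i=9 'b': node 2→3
i=10 'b': node 3→4
i=11 'c': node 4→5  ** P1@[8:11]
i=12 'd': node 5→1 ·f  ** P0@[12:12]
i=13 'b': node 1→2 ·f
i=14 'e': node 2→0 ·f
i=15 'b': node 0→2
i=16 'b': node 2→3
i=17 'b': node 3→4
i=18 'c': node 4→5  ** P1@[15:18]
i=19 'b': node 5→2 ·f
i=20 'b': node 2→3
i=21 'b': node 3→4
i=22 'c': node 4→5  ** P1@[19:22]
i=23 'b': node 5→2 ·f
i=24 'b': node 2→3
i=25 'b': node 3→4
i=26 'c': node 4→5  ** P1@[23:26]
i=27 'a': node 5→0 ·f
i=28 'e': node 0→0
i=29 'b': node 0→2
i=30 'c': node 2→0 ·f
i=31 'b': node 0→2
i=32 'b': node 2→3
i=33 'b': node 3→4
i=34 'c': node 4→5  ** P1@[31:34]
i=35 'd': node 5→1 ·f  ** P0@[35:35]
i=36 'b': node 1→2 ·f
i=37 'b': node 2→3
i=38 'b': node 3→4
i=39 'c': node 4→5  ** P1@[36:39]
i=40 'b': node 5→2 ·f
i=41 'd': node 2→1 ·f  ** P0@[41:41]
i=42 'c': node 1→0 ·f
i=43 'b': node 0→2
i=44 'b': node 2→3
i=45 'b': node 3→4
i=46 'c': node 4→5  ** P1@[43:46]
i=47 'd': node 5→1 ·f  ** P0@[47:47]
i=48 'b': node 1→2 ·f
i=49 'b': node 2→3
i=50 'b': node 3→4
i=51 'c': node 4→5  ** P1@[48:51]
i=52 'a': node 5→0 ·f
i=53 'b': node 0→2
i=54 'b': node 2→3
i=55 'b': node 3→4
i=56 'c': node 4→5  ** P1@[53:56]
i=57 'd': node 5→1 ·f  ** P0@[57:57]
i=58 'd': node 1→1 ·f  ** P0@[58:58]
i=59 'd': node 1→1 ·f  ** P0@[59:59]
i=60 'd': node 1→1 ·f  ** P0@[60:60]
i=61 'b': node 1→2 ·f
i=62 'b': node 2→3
i=63 'b': node 3→4
i=64 'c': node 4→5  ** P1@[61:64]
i=65 'e': node 5→0 ·f
i=66 'c': node 0→0
i=67 'd': node 0→1  ** P0@[67:67]
i=68 'b': node 1→2 ·f
i=69 'b': node 2→3
i=70 'b': node 3→4
i=71 'c': node 4→5  ** P1@[68:71]
i=72 'd': node 5→1 ·f  ** P0@[72:72]

All matches (sorted): [[1,0],[5,1],[6,0],[11,1],[12,0],[18,1],[22,1],[26,1],[34,1],[35,0],[39,1],[41,0],[46,1],[47,0],[51,1],[56,1],[57,0],[58,0],[59,0],[60,0],[64,1],[67,0],[71,1],[72,0]]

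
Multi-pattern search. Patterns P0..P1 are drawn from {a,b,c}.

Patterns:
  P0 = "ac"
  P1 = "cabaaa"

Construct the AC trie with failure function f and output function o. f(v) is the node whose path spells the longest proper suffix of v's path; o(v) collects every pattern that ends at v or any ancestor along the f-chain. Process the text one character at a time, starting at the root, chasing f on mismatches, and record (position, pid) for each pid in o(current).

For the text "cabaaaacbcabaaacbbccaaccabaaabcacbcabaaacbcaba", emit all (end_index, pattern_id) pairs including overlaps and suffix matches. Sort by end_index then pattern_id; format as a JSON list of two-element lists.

Build automaton:
Trie (insert patterns):
  n0 'ε': a→1 c→3
  n1 'a': c→2
  n2 'ac': ·  [P0 ends]
  n3 'c': a→4
  n4 'ca': b→5
  n5 'cab': a→6
  n6 'caba': a→7
  n7 'cabaa': a→8
  n8 'cabaaa': ·  [P1 ends]

Failure links (BFS by depth):
  fail(1) 'a': from fail(0)=0 chase 'a': 0 ⇒ 0;  out=∅∪out(0)=∅
  fail(3) 'c': from fail(0)=0 chase 'c': 0 ⇒ 0;  out=∅∪out(0)=∅
  fail(2) 'ac': from fail(1)=0 chase 'c': 0 ⇒ 3;  out={0}∪out(3)={0}
  fail(4) 'ca': from fail(3)=0 chase 'a': 0 ⇒ 1;  out=∅∪out(1)=∅
  fail(5) 'cab': from fail(4)=1 chase 'b': 1→0 ⇒ 0;  out=∅∪out(0)=∅
  fail(6) 'caba': from fail(5)=0 chase 'a': 0 ⇒ 1;  out=∅∪out(1)=∅
  fail(7) 'cabaa': from fail(6)=1 chase 'a': 1→0 ⇒ 1;  out=∅∪out(1)=∅
  fail(8) 'cabaaa': from fail(7)=1 chase 'a': 1→0 ⇒ 1;  out={1}∪out(1)={1}

Run:
i=0 'c': node 0→3
i=1 'a': node 3→4
i=2 'b': node 4→5
i=3 'a': node 5→6
i=4 'a': node 6→7
i=5 'a': node 7→8  → match P1@[0:5]
i=6 'a': node 8→1 ·f
i=7 'c': node 1→2  → match P0@[6:7]
i=8 'b': node 2→0 ·f
i=9 'c': node 0→3
i=10 'a': node 3→4
i=11 'b': node 4→5
i=12 'a': node 5→6
i=13 'a': node 6→7
i=14 'a': node 7→8  → match P1@[9:14]
i=15 'c': node 8→2 ·f  → match P0@[14:15]
i=16 'b': node 2→0 ·f
i=17 'b': node 0→0
i=18 'c': node 0→3
i=19 'c': node 3→3 ·f
i=20 'a': node 3→4
i=21 'a': node 4→1 ·f
i=22 'c': node 1→2  → match P0@[21:22]
i=23 'c': node 2→3 ·f
i=24 'a': node 3→4
i=25 'b': node 4→5
i=26 'a': node 5→6
i=27 'a': node 6→7
i=28 'a': node 7→8  → match P1@[23:28]
i=29 'b': node 8→0 ·f
i=30 'c': node 0→3
i=31 'a': node 3→4
i=32 'c': node 4→2 ·f  → match P0@[31:32]
i=33 'b': node 2→0 ·f
i=34 'c': node 0→3
i=35 'a': node 3→4
i=36 'b': node 4→5
i=37 'a': node 5→6
i=38 'a': node 6→7
i=39 'a': node 7→8  → match P1@[34:39]
i=40 'c': node 8→2 ·f  → match P0@[39:40]
i=41 'b': node 2→0 ·f
i=42 'c': node 0→3
i=43 'a': node 3→4
i=44 'b': node 4→5
i=45 'a': node 5→6

Result: [[5,1],[7,0],[14,1],[15,0],[22,0],[28,1],[32,0],[39,1],[40,0]]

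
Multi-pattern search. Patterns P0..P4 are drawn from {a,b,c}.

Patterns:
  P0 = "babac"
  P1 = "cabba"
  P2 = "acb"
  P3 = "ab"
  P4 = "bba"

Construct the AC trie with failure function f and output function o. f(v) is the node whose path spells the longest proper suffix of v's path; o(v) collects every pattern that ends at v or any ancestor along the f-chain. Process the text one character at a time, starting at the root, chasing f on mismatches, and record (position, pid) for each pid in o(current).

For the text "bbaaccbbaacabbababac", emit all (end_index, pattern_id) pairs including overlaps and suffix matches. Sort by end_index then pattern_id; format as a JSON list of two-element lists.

Construct AC machine:
Trie nodes:
  0='ε' goto a→11 b→1 c→6
  1='b' goto a→2 b→15
  2='ba' goto b→3
  3='bab' goto a→4
  4='baba' goto c→5
  5='babac' goto ·  [P0 ends]
  6='c' goto a→7
  7='ca' goto b→8
  8='cab' goto b→9
  9='cabb' goto a→10
  10='cabba' goto ·  [P1 ends]
  11='a' goto b→14 c→12
  12='ac' goto b→13
  13='acb' goto ·  [P2 ends]
  14='ab' goto ·  [P3 ends]
  15='bb' goto a→16
  16='bba' goto ·  [P4 ends]

Failure links (BFS by depth):
  n1('b'): parent n0 fail=0; on 'b' 0 → fail=0;  out ∅∪∅=∅
  n6('c'): parent n0 fail=0; on 'c' 0 → fail=0;  out ∅∪∅=∅
  n11('a'): parent n0 fail=0; on 'a' 0 → fail=0;  out ∅∪∅=∅
  n2('ba'): parent n1 fail=0; on 'a' 0 → fail=11;  out ∅∪∅=∅
  n7('ca'): parent n6 fail=0; on 'a' 0 → fail=11;  out ∅∪∅=∅
  n12('ac'): parent n11 fail=0; on 'c' 0 → fail=6;  out ∅∪∅=∅
  n14('ab'): parent n11 fail=0; on 'b' 0 → fail=1;  out {3}∪∅={3}
  n15('bb'): parent n1 fail=0; on 'b' 0 → fail=1;  out ∅∪∅=∅
  n3('bab'): parent n2 fail=11; on 'b' 11 → fail=14;  out ∅∪{3}={3}
  n8('cab'): parent n7 fail=11; on 'b' 11 → fail=14;  out ∅∪{3}={3}
  n13('acb'): parent n12 fail=6; on 'b' 6→0 → fail=1;  out {2}∪∅={2}
  n16('bba'): parent n15 fail=1; on 'a' 1 → fail=2;  out {4}∪∅={4}
  n4('baba'): parent n3 fail=14; on 'a' 14→1 → fail=2;  out ∅∪∅=∅
  n9('cabb'): parent n8 fail=14; on 'b' 14→1 → fail=15;  out ∅∪∅=∅
  n5('babac'): parent n4 fail=2; on 'c' 2→11 → fail=12;  out {0}∪∅={0}
  n10('cabba'): parent n9 fail=15; on 'a' 15 → fail=16;  out {1}∪{4}={1,4}

Scan:
pos 0 'b': at 1
pos 1 'b': at 15
pos 2 'a': at 16  → match P4@[0:2]
pos 3 'a': at 11 (via fail)
pos 4 'c': at 12
pos 5 'c': at 6 (via fail)
pos 6 'b': at 1 (via fail)
pos 7 'b': at 15
pos 8 'a': at 16  → match P4@[6:8]
pos 9 'a': at 11 (via fail)
pos 10 'c': at 12
pos 11 'a': at 7 (via fail)
pos 12 'b': at 8  → match P3@[11:12]
pos 13 'b': at 9
pos 14 'a': at 10  → match P1@[10:14],P4@[12:14]
pos 15 'b': at 3 (via fail)  → match P3@[14:15]
pos 16 'a': at 4
pos 17 'b': at 3 (via fail)  → match P3@[16:17]
pos 18 'a': at 4
pos 19 'c': at 5  → match P0@[15:19]

All matches (sorted): [[2,4],[8,4],[12,3],[14,1],[14,4],[15,3],[17,3],[19,0]]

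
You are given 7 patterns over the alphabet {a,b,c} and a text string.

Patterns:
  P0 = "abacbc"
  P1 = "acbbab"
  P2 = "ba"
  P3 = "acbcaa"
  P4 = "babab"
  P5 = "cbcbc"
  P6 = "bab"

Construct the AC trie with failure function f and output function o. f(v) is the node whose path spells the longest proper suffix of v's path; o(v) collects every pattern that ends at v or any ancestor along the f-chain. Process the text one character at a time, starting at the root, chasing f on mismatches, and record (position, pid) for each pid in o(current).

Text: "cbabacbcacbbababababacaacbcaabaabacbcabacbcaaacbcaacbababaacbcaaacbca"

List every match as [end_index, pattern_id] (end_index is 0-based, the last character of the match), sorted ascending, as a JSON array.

Construct AC machine:
Trie nodes:
  n0 'ε': a→1 b→12 c→20
  n1 'a': b→2 c→7
  n2 'ab': a→3
  n3 'aba': c→4
  n4 'abac': b→5
  n5 'abacb': c→6
  n6 'abacbc': ·  ←P0
  n7 'ac': b→8
  n8 'acb': b→9 c→14
  n9 'acbb': a→10
  n10 'acbba': b→11
  n11 'acbbab': ·  ←P1
  n12 'b': a→13
  n13 'ba': b→17  ←P2
  n14 'acbc': a→15
  n15 'acbca': a→16
  n16 'acbcaa': ·  ←P3
  n17 'bab': a→18  ←P6
  n18 'baba': b→19
  n19 'babab': ·  ←P4
  n20 'c': b→21
  n21 'cb': c→22
  n22 'cbc': b→23
  n23 'cbcb': c→24
  n24 'cbcbc': ·  ←P5

Failure links (BFS by depth):
  fail(1) 'a': from fail(0)=0 chase 'a': 0 ⇒ 0;  out=∅∪out(0)=∅
  fail(12) 'b': from fail(0)=0 chase 'b': 0 ⇒ 0;  out=∅∪out(0)=∅
  fail(20) 'c': from fail(0)=0 chase 'c': 0 ⇒ 0;  out=∅∪out(0)=∅
  fail(2) 'ab': from fail(1)=0 chase 'b': 0 ⇒ 12;  out=∅∪out(12)=∅
  fail(7) 'ac': from fail(1)=0 chase 'c': 0 ⇒ 20;  out=∅∪out(20)=∅
  fail(13) 'ba': from fail(12)=0 chase 'a': 0 ⇒ 1;  out={2}∪out(1)={2}
  fail(21) 'cb': from fail(20)=0 chase 'b': 0 ⇒ 12;  out=∅∪out(12)=∅
  fail(3) 'aba': from fail(2)=12 chase 'a': 12 ⇒ 13;  out=∅∪out(13)={2}
  fail(8) 'acb': from fail(7)=20 chase 'b': 20 ⇒ 21;  out=∅∪out(21)=∅
  fail(17) 'bab': from fail(13)=1 chase 'b': 1 ⇒ 2;  out={6}∪out(2)={6}
  fail(22) 'cbc': from fail(21)=12 chase 'c': 12→0 ⇒ 20;  out=∅∪out(20)=∅
  fail(4) 'abac': from fail(3)=13 chase 'c': 13→1 ⇒ 7;  out=∅∪out(7)=∅
  fail(9) 'acbb': from fail(8)=21 chase 'b': 21→12→0 ⇒ 12;  out=∅∪out(12)=∅
  fail(14) 'acbc': from fail(8)=21 chase 'c': 21 ⇒ 22;  out=∅∪out(22)=∅
  fail(18) 'baba': from fail(17)=2 chase 'a': 2 ⇒ 3;  out=∅∪out(3)={2}
  fail(23) 'cbcb': from fail(22)=20 chase 'b': 20 ⇒ 21;  out=∅∪out(21)=∅
  fail(5) 'abacb': from fail(4)=7 chase 'b': 7 ⇒ 8;  out=∅∪out(8)=∅
  fail(10) 'acbba': from fail(9)=12 chase 'a': 12 ⇒ 13;  out=∅∪out(13)={2}
  fail(15) 'acbca': from fail(14)=22 chase 'a': 22→20→0 ⇒ 1;  out=∅∪out(1)=∅
  fail(19) 'babab': from fail(18)=3 chase 'b': 3→13 ⇒ 17;  out={4}∪out(17)={4,6}
  fail(24) 'cbcbc': from fail(23)=21 chase 'c': 21 ⇒ 22;  out={5}∪out(22)={5}
  fail(6) 'abacbc': from fail(5)=8 chase 'c': 8 ⇒ 14;  out={0}∪out(14)={0}
  fail(11) 'acbbab': from fail(10)=13 chase 'b': 13 ⇒ 17;  out={1}∪out(17)={1,6}
  fail(16) 'acbcaa': from fail(15)=1 chase 'a': 1→0 ⇒ 1;  out={3}∪out(1)={3}

Run:
pos 0 'c': at 20
pos 1 'b': at 21
pos 2 'a': at 13 (fail-walked)  → match P2@[1:2]
pos 3 'b': at 17  → match P6@[1:3]
pos 4 'a': at 18  → match P2@[3:4]
pos 5 'c': at 4 (fail-walked)
pos 6 'b': at 5
pos 7 'c': at 6  → match P0@[2:7]
pos 8 'a': at 15 (fail-walked)
pos 9 'c': at 7 (fail-walked)
pos 10 'b': at 8
pos 11 'b': at 9
pos 12 'a': at 10  → match P2@[11:12]
pos 13 'b': at 11  → match P1@[8:13],P6@[11:13]
pos 14 'a': at 18 (fail-walked)  → match P2@[13:14]
pos 15 'b': at 19  → match P4@[11:15],P6@[13:15]
pos 16 'a': at 18 (fail-walked)  → match P2@[15:16]
pos 17 'b': at 19  → match P4@[13:17],P6@[15:17]
pos 18 'a': at 18 (fail-walked)  → match P2@[17:18]
pos 19 'b': at 19  → match P4@[15:19],P6@[17:19]
pos 20 'a': at 18 (fail-walked)  → match P2@[19:20]
pos 21 'c': at 4 (fail-walked)
pos 22 'a': at 1 (fail-walked)
pos 23 'a': at 1 (fail-walked)
pos 24 'c': at 7
pos 25 'b': at 8
pos 26 'c': at 14
pos 27 'a': at 15
pos 28 'a': at 16  → match P3@[23:28]
pos 29 'b': at 2 (fail-walked)
pos 30 'a': at 3  → match P2@[29:30]
pos 31 'a': at 1 (fail-walked)
pos 32 'b': at 2
pos 33 'a': at 3  → match P2@[32:33]
pos 34 'c': at 4
pos 35 'b': at 5
pos 36 'c': at 6  → match P0@[31:36]
pos 37 'a': at 15 (fail-walked)
pos 38 'b': at 2 (fail-walked)
pos 39 'a': at 3  → match P2@[38:39]
pos 40 'c': at 4
pos 41 'b': at 5
pos 42 'c': at 6  → match P0@[37:42]
pos 43 'a': at 15 (fail-walked)
pos 44 'a': at 16  → match P3@[39:44]
pos 45 'a': at 1 (fail-walked)
pos 46 'c': at 7
pos 47 'b': at 8
pos 48 'c': at 14
pos 49 'a': at 15
pos 50 'a': at 16  → match P3@[45:50]
pos 51 'c': at 7 (fail-walked)
pos 52 'b': at 8
pos 53 'a': at 13 (fail-walked)  → match P2@[52:53]
pos 54 'b': at 17  → match P6@[52:54]
pos 55 'a': at 18  → match P2@[54:55]
pos 56 'b': at 19  → match P4@[52:56],P6@[54:56]
pos 57 'a': at 18 (fail-walked)  → match P2@[56:57]
pos 58 'a': at 1 (fail-walked)
pos 59 'c': at 7
pos 60 'b': at 8
pos 61 'c': at 14
pos 62 'a': at 15
pos 63 'a': at 16  → match P3@[58:63]
pos 64 'a': at 1 (fail-walked)
pos 65 'c': at 7
pos 66 'b': at 8
pos 67 'c': at 14
pos 68 'a': at 15

All matches (sorted): [[2,2],[3,6],[4,2],[7,0],[12,2],[13,1],[13,6],[14,2],[15,4],[15,6],[16,2],[17,4],[17,6],[18,2],[19,4],[19,6],[20,2],[28,3],[30,2],[33,2],[36,0],[39,2],[42,0],[44,3],[50,3],[53,2],[54,6],[55,2],[56,4],[56,6],[57,2],[63,3]]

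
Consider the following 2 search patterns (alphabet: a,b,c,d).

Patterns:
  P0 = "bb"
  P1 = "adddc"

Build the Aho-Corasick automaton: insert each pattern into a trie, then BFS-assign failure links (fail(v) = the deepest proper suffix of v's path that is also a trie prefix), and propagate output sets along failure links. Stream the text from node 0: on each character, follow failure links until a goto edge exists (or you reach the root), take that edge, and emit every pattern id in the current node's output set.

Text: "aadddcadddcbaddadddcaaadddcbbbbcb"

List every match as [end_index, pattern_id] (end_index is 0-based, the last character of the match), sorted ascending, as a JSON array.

Construct AC machine:
Trie nodes:
  n0 'ε': a→3 b→1
  n1 'b': b→2
  n2 'bb': ·  ←P0
  n3 'a': d→4
  n4 'ad': d→5
  n5 'add': d→6
  n6 'addd': c→7
  n7 'adddc': ·  ←P1

BFS fail/out derivation:
  n1('b'): parent n0 fail=0; on 'b' 0 → fail=0;  out ∅∪∅=∅
  n3('a'): parent n0 fail=0; on 'a' 0 → fail=0;  out ∅∪∅=∅
  n2('bb'): parent n1 fail=0; on 'b' 0 → fail=1;  out {0}∪∅={0}
  n4('ad'): parent n3 fail=0; on 'd' 0 → fail=0;  out ∅∪∅=∅
  n5('add'): parent n4 fail=0; on 'd' 0 → fail=0;  out ∅∪∅=∅
  n6('addd'): parent n5 fail=0; on 'd' 0 → fail=0;  out ∅∪∅=∅
  n7('adddc'): parent n6 fail=0; on 'c' 0 → fail=0;  out {1}∪∅={1}

Text stream:
[0] read 'a'  n0⇒n3
[1] read 'a'  n3⇒n3 (via fail)
[2] read 'd'  n3⇒n4
[3] read 'd'  n4⇒n5
[4] read 'd'  n5⇒n6
[5] read 'c'  n6⇒n7  emit P1@[1:5]
[6] read 'a'  n7⇒n3 (via fail)
[7] read 'd'  n3⇒n4
[8] read 'd'  n4⇒n5
[9] read 'd'  n5⇒n6
[10] read 'c'  n6⇒n7  emit P1@[6:10]
[11] read 'b'  n7⇒n1 (via fail)
[12] read 'a'  n1⇒n3 (via fail)
[13] read 'd'  n3⇒n4
[14] read 'd'  n4⇒n5
[15] read 'a'  n5⇒n3 (via fail)
[16] read 'd'  n3⇒n4
[17] read 'd'  n4⇒n5
[18] read 'd'  n5⇒n6
[19] read 'c'  n6⇒n7  emit P1@[15:19]
[20] read 'a'  n7⇒n3 (via fail)
[21] read 'a'  n3⇒n3 (via fail)
[22] read 'a'  n3⇒n3 (via fail)
[23] read 'd'  n3⇒n4
[24] read 'd'  n4⇒n5
[25] read 'd'  n5⇒n6
[26] read 'c'  n6⇒n7  emit P1@[22:26]
[27] read 'b'  n7⇒n1 (via fail)
[28] read 'b'  n1⇒n2  emit P0@[27:28]
[29] read 'b'  n2⇒n2 (via fail)  emit P0@[28:29]
[30] read 'b'  n2⇒n2 (via fail)  emit P0@[29:30]
[31] read 'c'  n2⇒n0 (via fail)
[32] read 'b'  n0⇒n1

Result: [[5,1],[10,1],[19,1],[26,1],[28,0],[29,0],[30,0]]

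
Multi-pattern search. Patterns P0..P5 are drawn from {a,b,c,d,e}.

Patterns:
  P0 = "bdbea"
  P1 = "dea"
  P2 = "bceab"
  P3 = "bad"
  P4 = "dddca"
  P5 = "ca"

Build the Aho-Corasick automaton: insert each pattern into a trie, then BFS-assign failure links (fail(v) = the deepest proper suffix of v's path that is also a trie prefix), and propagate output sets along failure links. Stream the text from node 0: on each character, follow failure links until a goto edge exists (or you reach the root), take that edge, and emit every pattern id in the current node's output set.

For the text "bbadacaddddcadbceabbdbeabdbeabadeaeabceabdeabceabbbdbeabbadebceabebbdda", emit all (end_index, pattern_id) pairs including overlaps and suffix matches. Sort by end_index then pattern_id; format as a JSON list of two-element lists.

Build:
Trie (insert patterns):
  0='ε' goto b→1 c→19 d→6
  1='b' goto a→13 c→9 d→2
  2='bd' goto b→3
  3='bdb' goto e→4
  4='bdbe' goto a→5
  5='bdbea' goto ·  [P0 ends]
  6='d' goto d→15 e→7
  7='de' goto a→8
  8='dea' goto ·  [P1 ends]
  9='bc' goto e→10
  10='bce' goto a→11
  11='bcea' goto b→12
  12='bceab' goto ·  [P2 ends]
  13='ba' goto d→14
  14='bad' goto ·  [P3 ends]
  15='dd' goto d→16
  16='ddd' goto c→17
  17='dddc' goto a→18
  18='dddca' goto ·  [P4 ends]
  19='c' goto a→20
  20='ca' goto ·  [P5 ends]

BFS fail/out derivation:
  n1('b'): parent n0 fail=0; on 'b' 0 → fail=0;  out ∅∪∅=∅
  n6('d'): parent n0 fail=0; on 'd' 0 → fail=0;  out ∅∪∅=∅
  n19('c'): parent n0 fail=0; on 'c' 0 → fail=0;  out ∅∪∅=∅
  n2('bd'): parent n1 fail=0; on 'd' 0 → fail=6;  out ∅∪∅=∅
  n7('de'): parent n6 fail=0; on 'e' 0 → fail=0;  out ∅∪∅=∅
  n9('bc'): parent n1 fail=0; on 'c' 0 → fail=19;  out ∅∪∅=∅
  n13('ba'): parent n1 fail=0; on 'a' 0 → fail=0;  out ∅∪∅=∅
  n15('dd'): parent n6 fail=0; on 'd' 0 → fail=6;  out ∅∪∅=∅
  n20('ca'): parent n19 fail=0; on 'a' 0 → fail=0;  out {5}∪∅={5}
  n3('bdb'): parent n2 fail=6; on 'b' 6→0 → fail=1;  out ∅∪∅=∅
  n8('dea'): parent n7 fail=0; on 'a' 0 → fail=0;  out {1}∪∅={1}
  n10('bce'): parent n9 fail=19; on 'e' 19→0 → fail=0;  out ∅∪∅=∅
  n14('bad'): parent n13 fail=0; on 'd' 0 → fail=6;  out {3}∪∅={3}
  n16('ddd'): parent n15 fail=6; on 'd' 6 → fail=15;  out ∅∪∅=∅
  n4('bdbe'): parent n3 fail=1; on 'e' 1→0 → fail=0;  out ∅∪∅=∅
  n11('bcea'): parent n10 fail=0; on 'a' 0 → fail=0;  out ∅∪∅=∅
  n17('dddc'): parent n16 fail=15; on 'c' 15→6→0 → fail=19;  out ∅∪∅=∅
  n5('bdbea'): parent n4 fail=0; on 'a' 0 → fail=0;  out {0}∪∅={0}
  n12('bceab'): parent n11 fail=0; on 'b' 0 → fail=1;  out {2}∪∅={2}
  n18('dddca'): parent n17 fail=19; on 'a' 19 → fail=20;  out {4}∪{5}={4,5}

Scan:
i=0 'b': node 0→1
i=1 'b': node 1→1 ·f
i=2 'a': node 1→13
i=3 'd': node 13→14  → match P3@[1:3]
i=4 'a': node 14→0 ·f
i=5 'c': node 0→19
i=6 'a': node 19→20  → match P5@[5:6]
i=7 'd': node 20→6 ·f
i=8 'd': node 6→15
i=9 'd': node 15→16
i=10 'd': node 16→16 ·f
i=11 'c': node 16→17
i=12 'a': node 17→18  → match P4@[8:12],P5@[11:12]
i=13 'd': node 18→6 ·f
i=14 'b': node 6→1 ·f
i=15 'c': node 1→9
i=16 'e': node 9→10
i=17 'a': node 10→11
i=18 'b': node 11→12  → match P2@[14:18]
i=19 'b': node 12→1 ·f
i=20 'd': node 1→2
i=21 'b': node 2→3
i=22 'e': node 3→4
i=23 'a': node 4→5  → match P0@[19:23]
i=24 'b': node 5→1 ·f
i=25 'd': node 1→2
i=26 'b': node 2→3
i=27 'e': node 3→4
i=28 'a': node 4→5  → match P0@[24:28]
i=29 'b': node 5→1 ·f
i=30 'a': node 1→13
i=31 'd': node 13→14  → match P3@[29:31]
i=32 'e': node 14→7 ·f
i=33 'a': node 7→8  → match P1@[31:33]
i=34 'e': node 8→0 ·f
i=35 'a': node 0→0
i=36 'b': node 0→1
i=37 'c': node 1→9
i=38 'e': node 9→10
i=39 'a': node 10→11
i=40 'b': node 11→12  → match P2@[36:40]
i=41 'd': node 12→2 ·f
i=42 'e': node 2→7 ·f
i=43 'a': node 7→8  → match P1@[41:43]
i=44 'b': node 8→1 ·f
i=45 'c': node 1→9
i=46 'e': node 9→10
i=47 'a': node 10→11
i=48 'b': node 11→12  → match P2@[44:48]
i=49 'b': node 12→1 ·f
i=50 'b': node 1→1 ·f
i=51 'd': node 1→2
i=52 'b': node 2→3
i=53 'e': node 3→4
i=54 'a': node 4→5  → match P0@[50:54]
i=55 'b': node 5→1 ·f
i=56 'b': node 1→1 ·f
i=57 'a': node 1→13
i=58 'd': node 13→14  → match P3@[56:58]
i=59 'e': node 14→7 ·f
i=60 'b': node 7→1 ·f
i=61 'c': node 1→9
i=62 'e': node 9→10
i=63 'a': node 10→11
i=64 'b': node 11→12  → match P2@[60:64]
i=65 'e': node 12→0 ·f
i=66 'b': node 0→1
i=67 'b': node 1→1 ·f
i=68 'd': node 1→2
i=69 'd': node 2→15 ·f
i=70 'a': node 15→0 ·f

All matches (sorted): [[3,3],[6,5],[12,4],[12,5],[18,2],[23,0],[28,0],[31,3],[33,1],[40,2],[43,1],[48,2],[54,0],[58,3],[64,2]]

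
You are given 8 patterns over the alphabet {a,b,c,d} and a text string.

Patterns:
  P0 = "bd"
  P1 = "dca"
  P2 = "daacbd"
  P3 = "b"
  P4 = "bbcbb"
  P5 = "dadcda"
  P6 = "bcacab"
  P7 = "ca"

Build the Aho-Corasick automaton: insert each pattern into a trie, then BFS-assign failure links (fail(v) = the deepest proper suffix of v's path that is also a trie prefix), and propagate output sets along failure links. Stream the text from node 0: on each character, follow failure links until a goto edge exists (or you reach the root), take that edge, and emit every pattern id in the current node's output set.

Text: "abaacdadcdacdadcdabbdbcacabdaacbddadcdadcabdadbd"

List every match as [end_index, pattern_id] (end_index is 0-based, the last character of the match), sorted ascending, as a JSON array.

Build:
Trie nodes:
  0='ε' goto b→1 c→24 d→3
  1='b' goto b→11 c→19 d→2  ←P3
  2='bd' goto ·  ←P0
  3='d' goto a→6 c→4
  4='dc' goto a→5
  5='dca' goto ·  ←P1
  6='da' goto a→7 d→15
  7='daa' goto c→8
  8='daac' goto b→9
  9='daacb' goto d→10
  10='daacbd' goto ·  ←P2
  11='bb' goto c→12
  12='bbc' goto b→13
  13='bbcb' goto b→14
  14='bbcbb' goto ·  ←P4
  15='dad' goto c→16
  16='dadc' goto d→17
  17='dadcd' goto a→18
  18='dadcda' goto ·  ←P5
  19='bc' goto a→20
  20='bca' goto c→21
  21='bcac' goto a→22
  22='bcaca' goto b→23
  23='bcacab' goto ·  ←P6
  24='c' goto a→25
  25='ca' goto ·  ←P7

BFS fail/out derivation:
  fail(1) 'b': from fail(0)=0 chase 'b': 0 ⇒ 0;  out={3}∪out(0)={3}
  fail(3) 'd': from fail(0)=0 chase 'd': 0 ⇒ 0;  out=∅∪out(0)=∅
  fail(24) 'c': from fail(0)=0 chase 'c': 0 ⇒ 0;  out=∅∪out(0)=∅
  fail(2) 'bd': from fail(1)=0 chase 'd': 0 ⇒ 3;  out={0}∪out(3)={0}
  fail(4) 'dc': from fail(3)=0 chase 'c': 0 ⇒ 24;  out=∅∪out(24)=∅
  fail(6) 'da': from fail(3)=0 chase 'a': 0 ⇒ 0;  out=∅∪out(0)=∅
  fail(11) 'bb': from fail(1)=0 chase 'b': 0 ⇒ 1;  out=∅∪out(1)={3}
  fail(19) 'bc': from fail(1)=0 chase 'c': 0 ⇒ 24;  out=∅∪out(24)=∅
  fail(25) 'ca': from fail(24)=0 chase 'a': 0 ⇒ 0;  out={7}∪out(0)={7}
  fail(5) 'dca': from fail(4)=24 chase 'a': 24 ⇒ 25;  out={1}∪out(25)={1,7}
  fail(7) 'daa': from fail(6)=0 chase 'a': 0 ⇒ 0;  out=∅∪out(0)=∅
  fail(12) 'bbc': from fail(11)=1 chase 'c': 1 ⇒ 19;  out=∅∪out(19)=∅
  fail(15) 'dad': from fail(6)=0 chase 'd': 0 ⇒ 3;  out=∅∪out(3)=∅
  fail(20) 'bca': from fail(19)=24 chase 'a': 24 ⇒ 25;  out=∅∪out(25)={7}
  fail(8) 'daac': from fail(7)=0 chase 'c': 0 ⇒ 24;  out=∅∪out(24)=∅
  fail(13) 'bbcb': from fail(12)=19 chase 'b': 19→24→0 ⇒ 1;  out=∅∪out(1)={3}
  fail(16) 'dadc': from fail(15)=3 chase 'c': 3 ⇒ 4;  out=∅∪out(4)=∅
  fail(21) 'bcac': from fail(20)=25 chase 'c': 25→0 ⇒ 24;  out=∅∪out(24)=∅
  fail(9) 'daacb': from fail(8)=24 chase 'b': 24→0 ⇒ 1;  out=∅∪out(1)={3}
  fail(14) 'bbcbb': from fail(13)=1 chase 'b': 1 ⇒ 11;  out={4}∪out(11)={3,4}
  fail(17) 'dadcd': from fail(16)=4 chase 'd': 4→24→0 ⇒ 3;  out=∅∪out(3)=∅
  fail(22) 'bcaca': from fail(21)=24 chase 'a': 24 ⇒ 25;  out=∅∪out(25)={7}
  fail(10) 'daacbd': from fail(9)=1 chase 'd': 1 ⇒ 2;  out={2}∪out(2)={0,2}
  fail(18) 'dadcda': from fail(17)=3 chase 'a': 3 ⇒ 6;  out={5}∪out(6)={5}
  fail(23) 'bcacab': from fail(22)=25 chase 'b': 25→0 ⇒ 1;  out={6}∪out(1)={3,6}

Scan:
pos 0 'a': at 0
pos 1 'b': at 1  → match P3@[1:1]
pos 2 'a': at 0 (via fail)
pos 3 'a': at 0
pos 4 'c': at 24
pos 5 'd': at 3 (via fail)
pos 6 'a': at 6
pos 7 'd': at 15
pos 8 'c': at 16
pos 9 'd': at 17
pos 10 'a': at 18  → match P5@[5:10]
pos 11 'c': at 24 (via fail)
pos 12 'd': at 3 (via fail)
pos 13 'a': at 6
pos 14 'd': at 15
pos 15 'c': at 16
pos 16 'd': at 17
pos 17 'a': at 18  → match P5@[12:17]
pos 18 'b': at 1 (via fail)  → match P3@[18:18]
pos 19 'b': at 11  → match P3@[19:19]
pos 20 'd': at 2 (via fail)  → match P0@[19:20]
pos 21 'b': at 1 (via fail)  → match P3@[21:21]
pos 22 'c': at 19
pos 23 'a': at 20  → match P7@[22:23]
pos 24 'c': at 21
pos 25 'a': at 22  → match P7@[24:25]
pos 26 'b': at 23  → match P3@[26:26],P6@[21:26]
pos 27 'd': at 2 (via fail)  → match P0@[26:27]
pos 28 'a': at 6 (via fail)
pos 29 'a': at 7
pos 30 'c': at 8
pos 31 'b': at 9  → match P3@[31:31]
pos 32 'd': at 10  → match P0@[31:32],P2@[27:32]
pos 33 'd': at 3 (via fail)
pos 34 'a': at 6
pos 35 'd': at 15
pos 36 'c': at 16
pos 37 'd': at 17
pos 38 'a': at 18  → match P5@[33:38]
pos 39 'd': at 15 (via fail)
pos 40 'c': at 16
pos 41 'a': at 5 (via fail)  → match P1@[39:41],P7@[40:41]
pos 42 'b': at 1 (via fail)  → match P3@[42:42]
pos 43 'd': at 2  → match P0@[42:43]
pos 44 'a': at 6 (via fail)
pos 45 'd': at 15
pos 46 'b': at 1 (via fail)  → match P3@[46:46]
pos 47 'd': at 2  → match P0@[46:47]

Matches: [[1,3],[10,5],[17,5],[18,3],[19,3],[20,0],[21,3],[23,7],[25,7],[26,3],[26,6],[27,0],[31,3],[32,0],[32,2],[38,5],[41,1],[41,7],[42,3],[43,0],[46,3],[47,0]]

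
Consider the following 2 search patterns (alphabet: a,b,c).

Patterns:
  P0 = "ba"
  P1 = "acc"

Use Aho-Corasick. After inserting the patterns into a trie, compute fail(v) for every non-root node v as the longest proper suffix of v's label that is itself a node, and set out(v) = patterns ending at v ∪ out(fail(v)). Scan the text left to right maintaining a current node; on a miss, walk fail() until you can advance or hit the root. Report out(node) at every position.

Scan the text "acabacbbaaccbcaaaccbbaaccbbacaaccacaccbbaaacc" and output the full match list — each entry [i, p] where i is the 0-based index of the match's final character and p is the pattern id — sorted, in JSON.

Construct AC machine:
Trie nodes:
  0='ε' goto a→3 b→1
  1='b' goto a→2
  2='ba' goto ·  ←P0
  3='a' goto c→4
  4='ac' goto c→5
  5='acc' goto ·  ←P1

BFS fail/out derivation:
  fail(1) 'b': from fail(0)=0 chase 'b': 0 ⇒ 0;  out=∅∪out(0)=∅
  fail(3) 'a': from fail(0)=0 chase 'a': 0 ⇒ 0;  out=∅∪out(0)=∅
  fail(2) 'ba': from fail(1)=0 chase 'a': 0 ⇒ 3;  out={0}∪out(3)={0}
  fail(4) 'ac': from fail(3)=0 chase 'c': 0 ⇒ 0;  out=∅∪out(0)=∅
  fail(5) 'acc': from fail(4)=0 chase 'c': 0 ⇒ 0;  out={1}∪out(0)={1}

Run:
pos 0 'a': at 3
pos 1 'c': at 4
pos 2 'a': at 3 ·f
pos 3 'b': at 1 ·f
pos 4 'a': at 2  → match P0@[3:4]
pos 5 'c': at 4 ·f
pos 6 'b': at 1 ·f
pos 7 'b': at 1 ·f
pos 8 'a': at 2  → match P0@[7:8]
pos 9 'a': at 3 ·f
pos 10 'c': at 4
pos 11 'c': at 5  → match P1@[9:11]
pos 12 'b': at 1 ·f
pos 13 'c': at 0 ·f
pos 14 'a': at 3
pos 15 'a': at 3 ·f
pos 16 'a': at 3 ·f
pos 17 'c': at 4
pos 18 'c': at 5  → match P1@[16:18]
pos 19 'b': at 1 ·f
pos 20 'b': at 1 ·f
pos 21 'a': at 2  → match P0@[20:21]
pos 22 'a': at 3 ·f
pos 23 'c': at 4
pos 24 'c': at 5  → match P1@[22:24]
pos 25 'b': at 1 ·f
pos 26 'b': at 1 ·f
pos 27 'a': at 2  → match P0@[26:27]
pos 28 'c': at 4 ·f
pos 29 'a': at 3 ·f
pos 30 'a': at 3 ·f
pos 31 'c': at 4
pos 32 'c': at 5  → match P1@[30:32]
pos 33 'a': at 3 ·f
pos 34 'c': at 4
pos 35 'a': at 3 ·f
pos 36 'c': at 4
pos 37 'c': at 5  → match P1@[35:37]
pos 38 'b': at 1 ·f
pos 39 'b': at 1 ·f
pos 40 'a': at 2  → match P0@[39:40]
pos 41 'a': at 3 ·f
pos 42 'a': at 3 ·f
pos 43 'c': at 4
pos 44 'c': at 5  → match P1@[42:44]

All matches (sorted): [[4,0],[8,0],[11,1],[18,1],[21,0],[24,1],[27,0],[32,1],[37,1],[40,0],[44,1]]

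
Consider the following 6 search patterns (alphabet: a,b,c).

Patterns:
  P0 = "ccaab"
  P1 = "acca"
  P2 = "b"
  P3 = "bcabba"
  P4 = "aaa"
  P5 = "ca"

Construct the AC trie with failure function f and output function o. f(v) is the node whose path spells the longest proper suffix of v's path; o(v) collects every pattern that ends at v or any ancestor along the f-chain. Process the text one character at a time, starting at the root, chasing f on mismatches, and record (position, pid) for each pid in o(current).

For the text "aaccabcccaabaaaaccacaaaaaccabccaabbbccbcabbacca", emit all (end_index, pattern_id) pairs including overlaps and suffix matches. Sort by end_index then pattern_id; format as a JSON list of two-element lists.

Build:
Trie (insert patterns):
  n0 'ε': a→6 b→10 c→1
  n1 'c': a→18 c→2
  n2 'cc': a→3
  n3 'cca': a→4
  n4 'ccaa': b→5
  n5 'ccaab': ·  ←P0
  n6 'a': a→16 c→7
  n7 'ac': c→8
  n8 'acc': a→9
  n9 'acca': ·  ←P1
  n10 'b': c→11  ←P2
  n11 'bc': a→12
  n12 'bca': b→13
  n13 'bcab': b→14
  n14 'bcabb': a→15
  n15 'bcabba': ·  ←P3
  n16 'aa': a→17
  n17 'aaa': ·  ←P4
  n18 'ca': ·  ←P5

Failure links (BFS by depth):
  n1('c'): parent n0 fail=0; on 'c' 0 → fail=0;  out ∅∪∅=∅
  n6('a'): parent n0 fail=0; on 'a' 0 → fail=0;  out ∅∪∅=∅
  n10('b'): parent n0 fail=0; on 'b' 0 → fail=0;  out {2}∪∅={2}
  n2('cc'): parent n1 fail=0; on 'c' 0 → fail=1;  out ∅∪∅=∅
  n7('ac'): parent n6 fail=0; on 'c' 0 → fail=1;  out ∅∪∅=∅
  n11('bc'): parent n10 fail=0; on 'c' 0 → fail=1;  out ∅∪∅=∅
  n16('aa'): parent n6 fail=0; on 'a' 0 → fail=6;  out ∅∪∅=∅
  n18('ca'): parent n1 fail=0; on 'a' 0 → fail=6;  out {5}∪∅={5}
  n3('cca'): parent n2 fail=1; on 'a' 1 → fail=18;  out ∅∪{5}={5}
  n8('acc'): parent n7 fail=1; on 'c' 1 → fail=2;  out ∅∪∅=∅
  n12('bca'): parent n11 fail=1; on 'a' 1 → fail=18;  out ∅∪{5}={5}
  n17('aaa'): parent n16 fail=6; on 'a' 6 → fail=16;  out {4}∪∅={4}
  n4('ccaa'): parent n3 fail=18; on 'a' 18→6 → fail=16;  out ∅∪∅=∅
  n9('acca'): parent n8 fail=2; on 'a' 2 → fail=3;  out {1}∪{5}={1,5}
  n13('bcab'): parent n12 fail=18; on 'b' 18→6→0 → fail=10;  out ∅∪{2}={2}
  n5('ccaab'): parent n4 fail=16; on 'b' 16→6→0 → fail=10;  out {0}∪{2}={0,2}
  n14('bcabb'): parent n13 fail=10; on 'b' 10→0 → fail=10;  out ∅∪{2}={2}
  n15('bcabba'): parent n14 fail=10; on 'a' 10→0 → fail=6;  out {3}∪∅={3}

Run:
i=0 'a': node 0→6
i=1 'a': node 6→16
i=2 'c': node 16→7 (fail-walked)
i=3 'c': node 7→8
i=4 'a': node 8→9  → match P1@[1:4],P5@[3:4]
i=5 'b': node 9→10 (fail-walked)  → match P2@[5:5]
i=6 'c': node 10→11
i=7 'c': node 11→2 (fail-walked)
i=8 'c': node 2→2 (fail-walked)
i=9 'a': node 2→3  → match P5@[8:9]
i=10 'a': node 3→4
i=11 'b': node 4→5  → match P0@[7:11],P2@[11:11]
i=12 'a': node 5→6 (fail-walked)
i=13 'a': node 6→16
i=14 'a': node 16→17  → match P4@[12:14]
i=15 'a': node 17→17 (fail-walked)  → match P4@[13:15]
i=16 'c': node 17→7 (fail-walked)
i=17 'c': node 7→8
i=18 'a': node 8→9  → match P1@[15:18],P5@[17:18]
i=19 'c': node 9→7 (fail-walked)
i=20 'a': node 7→18 (fail-walked)  → match P5@[19:20]
i=21 'a': node 18→16 (fail-walked)
i=22 'a': node 16→17  → match P4@[20:22]
i=23 'a': node 17→17 (fail-walked)  → match P4@[21:23]
i=24 'a': node 17→17 (fail-walked)  → match P4@[22:24]
i=25 'c': node 17→7 (fail-walked)
i=26 'c': node 7→8
i=27 'a': node 8→9  → match P1@[24:27],P5@[26:27]
i=28 'b': node 9→10 (fail-walked)  → match P2@[28:28]
i=29 'c': node 10→11
i=30 'c': node 11→2 (fail-walked)
i=31 'a': node 2→3  → match P5@[30:31]
i=32 'a': node 3→4
i=33 'b': node 4→5  → match P0@[29:33],P2@[33:33]
i=34 'b': node 5→10 (fail-walked)  → match P2@[34:34]
i=35 'b': node 10→10 (fail-walked)  → match P2@[35:35]
i=36 'c': node 10→11
i=37 'c': node 11→2 (fail-walked)
i=38 'b': node 2→10 (fail-walked)  → match P2@[38:38]
i=39 'c': node 10→11
i=40 'a': node 11→12  → match P5@[39:40]
i=41 'b': node 12→13  → match P2@[41:41]
i=42 'b': node 13→14  → match P2@[42:42]
i=43 'a': node 14→15  → match P3@[38:43]
i=44 'c': node 15→7 (fail-walked)
i=45 'c': node 7→8
i=46 'a': node 8→9  → match P1@[43:46],P5@[45:46]

Result: [[4,1],[4,5],[5,2],[9,5],[11,0],[11,2],[14,4],[15,4],[18,1],[18,5],[20,5],[22,4],[23,4],[24,4],[27,1],[27,5],[28,2],[31,5],[33,0],[33,2],[34,2],[35,2],[38,2],[40,5],[41,2],[42,2],[43,3],[46,1],[46,5]]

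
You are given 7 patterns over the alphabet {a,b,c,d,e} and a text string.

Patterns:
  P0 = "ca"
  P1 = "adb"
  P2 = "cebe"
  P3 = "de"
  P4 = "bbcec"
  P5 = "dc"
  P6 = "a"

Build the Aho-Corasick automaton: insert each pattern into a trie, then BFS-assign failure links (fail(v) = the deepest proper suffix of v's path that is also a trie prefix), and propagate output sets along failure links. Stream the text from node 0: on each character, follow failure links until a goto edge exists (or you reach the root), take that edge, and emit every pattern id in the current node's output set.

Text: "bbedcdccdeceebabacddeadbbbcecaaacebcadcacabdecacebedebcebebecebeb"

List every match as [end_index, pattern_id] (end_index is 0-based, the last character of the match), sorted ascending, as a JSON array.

Build automaton:
Trie nodes:
  0='ε' goto a→3 b→11 c→1 d→9
  1='c' goto a→2 e→6
  2='ca' goto ·  [P0 ends]
  3='a' goto d→4  [P6 ends]
  4='ad' goto b→5
  5='adb' goto ·  [P1 ends]
  6='ce' goto b→7
  7='ceb' goto e→8
  8='cebe' goto ·  [P2 ends]
  9='d' goto c→16 e→10
  10='de' goto ·  [P3 ends]
  11='b' goto b→12
  12='bb' goto c→13
  13='bbc' goto e→14
  14='bbce' goto c→15
  15='bbcec' goto ·  [P4 ends]
  16='dc' goto ·  [P5 ends]

BFS fail/out derivation:
  fail(1) 'c': from fail(0)=0 chase 'c': 0 ⇒ 0;  out=∅∪out(0)=∅
  fail(3) 'a': from fail(0)=0 chase 'a': 0 ⇒ 0;  out={6}∪out(0)={6}
  fail(9) 'd': from fail(0)=0 chase 'd': 0 ⇒ 0;  out=∅∪out(0)=∅
  fail(11) 'b': from fail(0)=0 chase 'b': 0 ⇒ 0;  out=∅∪out(0)=∅
  fail(2) 'ca': from fail(1)=0 chase 'a': 0 ⇒ 3;  out={0}∪out(3)={0,6}
  fail(4) 'ad': from fail(3)=0 chase 'd': 0 ⇒ 9;  out=∅∪out(9)=∅
  fail(6) 'ce': from fail(1)=0 chase 'e': 0 ⇒ 0;  out=∅∪out(0)=∅
  fail(10) 'de': from fail(9)=0 chase 'e': 0 ⇒ 0;  out={3}∪out(0)={3}
  fail(12) 'bb': from fail(11)=0 chase 'b': 0 ⇒ 11;  out=∅∪out(11)=∅
  fail(16) 'dc': from fail(9)=0 chase 'c': 0 ⇒ 1;  out={5}∪out(1)={5}
  fail(5) 'adb': from fail(4)=9 chase 'b': 9→0 ⇒ 11;  out={1}∪out(11)={1}
  fail(7) 'ceb': from fail(6)=0 chase 'b': 0 ⇒ 11;  out=∅∪out(11)=∅
  fail(13) 'bbc': from fail(12)=11 chase 'c': 11→0 ⇒ 1;  out=∅∪out(1)=∅
  fail(8) 'cebe': from fail(7)=11 chase 'e': 11→0 ⇒ 0;  out={2}∪out(0)={2}
  fail(14) 'bbce': from fail(13)=1 chase 'e': 1 ⇒ 6;  out=∅∪out(6)=∅
  fail(15) 'bbcec': from fail(14)=6 chase 'c': 6→0 ⇒ 1;  out={4}∪out(1)={4}

Text stream:
i=0 'b': node 0→11
i=1 'b': node 11→12
i=2 'e': node 12→0 (fail-walked)
i=3 'd': node 0→9
i=4 'c': node 9→16  → match P5@[3:4]
i=5 'd': node 16→9 (fail-walked)
i=6 'c': node 9→16  → match P5@[5:6]
i=7 'c': node 16→1 (fail-walked)
i=8 'd': node 1→9 (fail-walked)
i=9 'e': node 9→10  → match P3@[8:9]
i=10 'c': node 10→1 (fail-walked)
i=11 'e': node 1→6
i=12 'e': node 6→0 (fail-walked)
i=13 'b': node 0→11
i=14 'a': node 11→3 (fail-walked)  → match P6@[14:14]
i=15 'b': node 3→11 (fail-walked)
i=16 'a': node 11→3 (fail-walked)  → match P6@[16:16]
i=17 'c': node 3→1 (fail-walked)
i=18 'd': node 1→9 (fail-walked)
i=19 'd': node 9→9 (fail-walked)
i=20 'e': node 9→10  → match P3@[19:20]
i=21 'a': node 10→3 (fail-walked)  → match P6@[21:21]
i=22 'd': node 3→4
i=23 'b': node 4→5  → match P1@[21:23]
i=24 'b': node 5→12 (fail-walked)
i=25 'b': node 12→12 (fail-walked)
i=26 'c': node 12→13
i=27 'e': node 13→14
i=28 'c': node 14→15  → match P4@[24:28]
i=29 'a': node 15→2 (fail-walked)  → match P0@[28:29],P6@[29:29]
i=30 'a': node 2→3 (fail-walked)  → match P6@[30:30]
i=31 'a': node 3→3 (fail-walked)  → match P6@[31:31]
i=32 'c': node 3→1 (fail-walked)
i=33 'e': node 1→6
i=34 'b': node 6→7
i=35 'c': node 7→1 (fail-walked)
i=36 'a': node 1→2  → match P0@[35:36],P6@[36:36]
i=37 'd': node 2→4 (fail-walked)
i=38 'c': node 4→16 (fail-walked)  → match P5@[37:38]
i=39 'a': node 16→2 (fail-walked)  → match P0@[38:39],P6@[39:39]
i=40 'c': node 2→1 (fail-walked)
i=41 'a': node 1→2  → match P0@[40:41],P6@[41:41]
i=42 'b': node 2→11 (fail-walked)
i=43 'd': node 11→9 (fail-walked)
i=44 'e': node 9→10  → match P3@[43:44]
i=45 'c': node 10→1 (fail-walked)
i=46 'a': node 1→2  → match P0@[45:46],P6@[46:46]
i=47 'c': node 2→1 (fail-walked)
i=48 'e': node 1→6
i=49 'b': node 6→7
i=50 'e': node 7→8  → match P2@[47:50]
i=51 'd': node 8→9 (fail-walked)
i=52 'e': node 9→10  → match P3@[51:52]
i=53 'b': node 10→11 (fail-walked)
i=54 'c': node 11→1 (fail-walked)
i=55 'e': node 1→6
i=56 'b': node 6→7
i=57 'e': node 7→8  → match P2@[54:57]
i=58 'b': node 8→11 (fail-walked)
i=59 'e': node 11→0 (fail-walked)
i=60 'c': node 0→1
i=61 'e': node 1→6
i=62 'b': node 6→7
i=63 'e': node 7→8  → match P2@[60:63]
i=64 'b': node 8→11 (fail-walked)

Result: [[4,5],[6,5],[9,3],[14,6],[16,6],[20,3],[21,6],[23,1],[28,4],[29,0],[29,6],[30,6],[31,6],[36,0],[36,6],[38,5],[39,0],[39,6],[41,0],[41,6],[44,3],[46,0],[46,6],[50,2],[52,3],[57,2],[63,2]]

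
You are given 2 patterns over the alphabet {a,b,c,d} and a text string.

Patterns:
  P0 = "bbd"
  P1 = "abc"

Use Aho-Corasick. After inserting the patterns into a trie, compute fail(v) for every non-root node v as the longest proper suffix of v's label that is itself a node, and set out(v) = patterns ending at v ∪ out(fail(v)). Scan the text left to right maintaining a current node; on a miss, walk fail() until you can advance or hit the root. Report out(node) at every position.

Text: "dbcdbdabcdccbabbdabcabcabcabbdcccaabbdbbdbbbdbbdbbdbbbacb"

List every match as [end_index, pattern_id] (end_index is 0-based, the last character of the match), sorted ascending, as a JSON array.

Build:
Trie nodes:
  0='ε' goto a→4 b→1
  1='b' goto b→2
  2='bb' goto d→3
  3='bbd' goto ·  ←P0
  4='a' goto b→5
  5='ab' goto c→6
  6='abc' goto ·  ←P1

BFS fail/out derivation:
  n1('b'): parent n0 fail=0; on 'b' 0 → fail=0;  out ∅∪∅=∅
  n4('a'): parent n0 fail=0; on 'a' 0 → fail=0;  out ∅∪∅=∅
  n2('bb'): parent n1 fail=0; on 'b' 0 → fail=1;  out ∅∪∅=∅
  n5('ab'): parent n4 fail=0; on 'b' 0 → fail=1;  out ∅∪∅=∅
  n3('bbd'): parent n2 fail=1; on 'd' 1→0 → fail=0;  out {0}∪∅={0}
  n6('abc'): parent n5 fail=1; on 'c' 1→0 → fail=0;  out {1}∪∅={1}

Text stream:
pos 0 'd': at 0
pos 1 'b': at 1
pos 2 'c': at 0 ·f
pos 3 'd': at 0
pos 4 'b': at 1
pos 5 'd': at 0 ·f
pos 6 'a': at 4
pos 7 'b': at 5
pos 8 'c': at 6  ** P1@[6:8]
pos 9 'd': at 0 ·f
pos 10 'c': at 0
pos 11 'c': at 0
pos 12 'b': at 1
pos 13 'a': at 4 ·f
pos 14 'b': at 5
pos 15 'b': at 2 ·f
pos 16 'd': at 3  ** P0@[14:16]
pos 17 'a': at 4 ·f
pos 18 'b': at 5
pos 19 'c': at 6  ** P1@[17:19]
pos 20 'a': at 4 ·f
pos 21 'b': at 5
pos 22 'c': at 6  ** P1@[20:22]
pos 23 'a': at 4 ·f
pos 24 'b': at 5
pos 25 'c': at 6  ** P1@[23:25]
pos 26 'a': at 4 ·f
pos 27 'b': at 5
pos 28 'b': at 2 ·f
pos 29 'd': at 3  ** P0@[27:29]
pos 30 'c': at 0 ·f
pos 31 'c': at 0
pos 32 'c': at 0
pos 33 'a': at 4
pos 34 'a': at 4 ·f
pos 35 'b': at 5
pos 36 'b': at 2 ·f
pos 37 'd': at 3  ** P0@[35:37]
pos 38 'b': at 1 ·f
pos 39 'b': at 2
pos 40 'd': at 3  ** P0@[38:40]
pos 41 'b': at 1 ·f
pos 42 'b': at 2
pos 43 'b': at 2 ·f
pos 44 'd': at 3  ** P0@[42:44]
pos 45 'b': at 1 ·f
pos 46 'b': at 2
pos 47 'd': at 3  ** P0@[45:47]
pos 48 'b': at 1 ·f
pos 49 'b': at 2
pos 50 'd': at 3  ** P0@[48:50]
pos 51 'b': at 1 ·f
pos 52 'b': at 2
pos 53 'b': at 2 ·f
pos 54 'a': at 4 ·f
pos 55 'c': at 0 ·f
pos 56 'b': at 1

All matches (sorted): [[8,1],[16,0],[19,1],[22,1],[25,1],[29,0],[37,0],[40,0],[44,0],[47,0],[50,0]]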